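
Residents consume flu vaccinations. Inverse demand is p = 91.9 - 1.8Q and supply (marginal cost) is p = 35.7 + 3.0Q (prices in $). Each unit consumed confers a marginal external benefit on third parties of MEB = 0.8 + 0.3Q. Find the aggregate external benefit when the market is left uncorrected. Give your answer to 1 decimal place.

$29.9

Market equilibrium (private): 35.7 + 3.0Q = 91.9 - 1.8Q → Q_m = 11.7083.
Total external benefit = ∫₀^{Q_m} (0.8 + 0.3Q) dQ = 0.8×11.7083 + ½×0.3×11.7083² = 29.9293.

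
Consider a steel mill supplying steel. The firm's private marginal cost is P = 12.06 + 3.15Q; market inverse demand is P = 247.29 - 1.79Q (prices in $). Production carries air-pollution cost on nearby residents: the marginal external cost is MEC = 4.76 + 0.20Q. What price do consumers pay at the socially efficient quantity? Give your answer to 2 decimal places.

Social marginal cost = private MC + MEC = 16.82 + 3.35Q.
Set SMC = demand: 16.82 + 3.35Q = 247.29 - 1.79Q → Q* = 44.8385.
Consumer price on the demand curve at Q*: 247.29 − 1.79×44.8385 = 167.0291.

P = $167.03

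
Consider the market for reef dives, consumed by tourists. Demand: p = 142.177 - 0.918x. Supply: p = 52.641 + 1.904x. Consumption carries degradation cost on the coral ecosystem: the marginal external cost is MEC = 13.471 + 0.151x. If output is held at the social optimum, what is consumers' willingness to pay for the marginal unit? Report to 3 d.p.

P = 118.690

Social marginal benefit = demand − MEC = 128.706 - 1.069x.
Set SMB = MC: 128.706 - 1.069x = 52.641 + 1.904x → x* = 25.5853.
Consumer price on the demand curve at x*: 142.177 − 0.918×25.5853 = 118.6897.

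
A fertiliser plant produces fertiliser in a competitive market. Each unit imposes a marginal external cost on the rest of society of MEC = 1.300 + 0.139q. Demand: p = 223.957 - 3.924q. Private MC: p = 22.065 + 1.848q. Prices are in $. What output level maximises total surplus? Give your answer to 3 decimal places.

Social marginal cost = private MC + MEC = 23.365 + 1.987q.
Set SMC = demand: 23.365 + 1.987q = 223.957 - 3.924q → q* = 33.9354.

q* = 33.935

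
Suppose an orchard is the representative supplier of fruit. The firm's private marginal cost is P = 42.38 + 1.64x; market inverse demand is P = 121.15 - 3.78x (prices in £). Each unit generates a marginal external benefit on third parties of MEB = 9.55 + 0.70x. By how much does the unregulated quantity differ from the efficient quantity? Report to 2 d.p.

4.18 units

Market equilibrium (private): 42.38 + 1.64x = 121.15 - 3.78x → x_m = 14.5332.
Social marginal cost = private MC − MEB = 32.83 + 0.94x.
Set SMC = demand: 32.83 + 0.94x = 121.15 - 3.78x → x* = 18.7119.
Gap = |14.5332 − 18.7119| = 4.1787.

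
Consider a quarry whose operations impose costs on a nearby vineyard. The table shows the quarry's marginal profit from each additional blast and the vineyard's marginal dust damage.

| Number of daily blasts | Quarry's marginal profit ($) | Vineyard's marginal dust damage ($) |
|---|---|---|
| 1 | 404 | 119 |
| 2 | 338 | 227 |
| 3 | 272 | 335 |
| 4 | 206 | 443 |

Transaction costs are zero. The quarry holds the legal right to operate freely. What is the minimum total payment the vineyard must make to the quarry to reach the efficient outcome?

Left alone the quarry would choose level 4 (marginal profit stays positive).
Efficient level: k* = 2 (marginal profit ≥ marginal dust damage through 2).
The vineyard must at least cover the quarry's forgone profit from cutting 4→2: 272 + 206 = 478.

$478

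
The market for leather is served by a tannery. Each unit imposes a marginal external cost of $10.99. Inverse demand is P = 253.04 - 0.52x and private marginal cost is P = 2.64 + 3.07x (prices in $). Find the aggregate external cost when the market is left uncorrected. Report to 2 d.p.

$766.54

Market equilibrium (private): 2.64 + 3.07x = 253.04 - 0.52x → x_m = 69.7493.
Total external cost = MEC × x_m = 10.99 × 69.7493 = 766.5448.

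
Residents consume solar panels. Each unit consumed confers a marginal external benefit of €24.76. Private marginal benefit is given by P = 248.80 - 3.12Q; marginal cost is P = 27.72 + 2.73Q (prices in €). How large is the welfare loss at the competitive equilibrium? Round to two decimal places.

DWL = €52.40

Market equilibrium (private): 27.72 + 2.73Q = 248.80 - 3.12Q → Q_m = 37.7915.
Social marginal benefit = demand + MEB = 273.56 - 3.12Q.
Set SMB = MC: 273.56 - 3.12Q = 27.72 + 2.73Q → Q* = 42.0239.
Height of the DWL triangle at Q_m is SMB(Q_m) − MC(Q_m) = MEB(Q_m) = 24.7600.
DWL = ½ × 4.2324 × 24.7600 = 52.3971.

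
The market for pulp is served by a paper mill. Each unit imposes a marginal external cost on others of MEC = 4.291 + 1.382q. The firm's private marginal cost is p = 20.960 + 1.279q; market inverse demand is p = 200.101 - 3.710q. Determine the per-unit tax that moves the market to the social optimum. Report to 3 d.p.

Social marginal cost = private MC + MEC = 25.251 + 2.661q.
Set SMC = demand: 25.251 + 2.661q = 200.101 - 3.710q → q* = 27.4447.
The Pigouvian tax equals MEC at q*: 4.291 + 1.382×27.4447 = 42.2196.

tax = 42.220 per unit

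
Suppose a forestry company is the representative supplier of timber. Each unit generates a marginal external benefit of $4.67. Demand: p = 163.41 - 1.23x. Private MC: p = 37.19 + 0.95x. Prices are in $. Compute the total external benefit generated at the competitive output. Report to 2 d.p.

Market equilibrium (private): 37.19 + 0.95x = 163.41 - 1.23x → x_m = 57.8991.
Total external benefit = MEB × x_m = 4.67 × 57.8991 = 270.3888.

$270.39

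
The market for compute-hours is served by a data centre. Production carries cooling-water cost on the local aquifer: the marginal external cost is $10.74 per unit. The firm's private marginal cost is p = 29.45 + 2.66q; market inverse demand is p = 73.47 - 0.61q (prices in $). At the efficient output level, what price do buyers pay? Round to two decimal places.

P = $67.26

Social marginal cost = private MC + MEC = 40.19 + 2.66q.
Set SMC = demand: 40.19 + 2.66q = 73.47 - 0.61q → q* = 10.1774.
Consumer price on the demand curve at q*: 73.47 − 0.61×10.1774 = 67.2618.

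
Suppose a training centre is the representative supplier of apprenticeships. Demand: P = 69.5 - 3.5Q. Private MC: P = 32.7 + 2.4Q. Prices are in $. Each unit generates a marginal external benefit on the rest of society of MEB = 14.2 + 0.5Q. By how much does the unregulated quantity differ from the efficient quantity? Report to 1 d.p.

3.2 units

Market equilibrium (private): 32.7 + 2.4Q = 69.5 - 3.5Q → Q_m = 6.2373.
Social marginal cost = private MC − MEB = 18.5 + 1.9Q.
Set SMC = demand: 18.5 + 1.9Q = 69.5 - 3.5Q → Q* = 9.4444.
Gap = |6.2373 − 9.4444| = 3.2071.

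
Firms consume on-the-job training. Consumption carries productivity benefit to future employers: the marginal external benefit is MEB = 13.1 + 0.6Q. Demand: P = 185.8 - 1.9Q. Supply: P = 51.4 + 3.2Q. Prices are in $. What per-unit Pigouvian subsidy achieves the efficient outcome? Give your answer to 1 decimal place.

subsidy = $32.8 per unit

Social marginal benefit = demand + MEB = 198.9 - 1.3Q.
Set SMB = MC: 198.9 - 1.3Q = 51.4 + 3.2Q → Q* = 32.7778.
The Pigouvian subsidy equals MEB at Q*: 13.1 + 0.6×32.7778 = 32.7667.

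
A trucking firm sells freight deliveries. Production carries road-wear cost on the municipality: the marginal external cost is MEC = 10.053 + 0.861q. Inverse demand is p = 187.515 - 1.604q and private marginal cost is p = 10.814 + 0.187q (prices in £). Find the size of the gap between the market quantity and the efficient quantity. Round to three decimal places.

Market equilibrium (private): 10.814 + 0.187q = 187.515 - 1.604q → q_m = 98.6605.
Social marginal cost = private MC + MEC = 20.867 + 1.048q.
Set SMC = demand: 20.867 + 1.048q = 187.515 - 1.604q → q* = 62.8386.
Gap = |98.6605 − 62.8386| = 35.8219.

35.822 units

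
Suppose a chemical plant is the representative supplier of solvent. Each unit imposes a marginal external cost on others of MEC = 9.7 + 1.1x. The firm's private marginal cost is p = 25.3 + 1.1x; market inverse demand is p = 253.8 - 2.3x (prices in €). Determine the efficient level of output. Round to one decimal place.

x* = 48.6

Social marginal cost = private MC + MEC = 35.0 + 2.2x.
Set SMC = demand: 35.0 + 2.2x = 253.8 - 2.3x → x* = 48.6222.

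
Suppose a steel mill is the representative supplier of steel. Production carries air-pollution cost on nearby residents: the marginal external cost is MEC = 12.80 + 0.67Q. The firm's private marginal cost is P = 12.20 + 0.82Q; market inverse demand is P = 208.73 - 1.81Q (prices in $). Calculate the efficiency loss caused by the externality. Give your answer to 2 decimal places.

DWL = $598.82

Market equilibrium (private): 12.20 + 0.82Q = 208.73 - 1.81Q → Q_m = 74.7262.
Social marginal cost = private MC + MEC = 25.00 + 1.49Q.
Set SMC = demand: 25.00 + 1.49Q = 208.73 - 1.81Q → Q* = 55.6758.
The welfare-loss triangle has base |Q_m − Q*| and height MEC(Q_m) (the vertical gap between SMC and demand is zero at Q* and MEC at Q_m).
DWL = ½ × 19.0504 × 62.8666 = 598.8169.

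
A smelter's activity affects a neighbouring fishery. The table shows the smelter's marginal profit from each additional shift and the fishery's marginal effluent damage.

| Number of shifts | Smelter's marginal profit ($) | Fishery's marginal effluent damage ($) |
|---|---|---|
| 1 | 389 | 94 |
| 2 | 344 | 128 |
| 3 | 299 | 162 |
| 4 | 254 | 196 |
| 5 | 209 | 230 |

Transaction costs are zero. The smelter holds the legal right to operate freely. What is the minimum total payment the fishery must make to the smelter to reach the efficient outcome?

$209

Left alone the smelter would choose level 5 (marginal profit stays positive).
Efficient level: k* = 4 (marginal profit ≥ marginal effluent damage through 4).
The fishery must at least cover the smelter's forgone profit from cutting 5→4: 209 = 209.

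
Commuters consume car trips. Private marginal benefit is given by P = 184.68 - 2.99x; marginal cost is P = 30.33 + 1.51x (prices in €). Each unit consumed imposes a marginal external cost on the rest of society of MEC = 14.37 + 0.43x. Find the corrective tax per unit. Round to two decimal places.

tax = €26.58 per unit

Social marginal benefit = demand − MEC = 170.31 - 3.42x.
Set SMB = MC: 170.31 - 3.42x = 30.33 + 1.51x → x* = 28.3935.
The Pigouvian tax equals MEC at x*: 14.37 + 0.43×28.3935 = 26.5792.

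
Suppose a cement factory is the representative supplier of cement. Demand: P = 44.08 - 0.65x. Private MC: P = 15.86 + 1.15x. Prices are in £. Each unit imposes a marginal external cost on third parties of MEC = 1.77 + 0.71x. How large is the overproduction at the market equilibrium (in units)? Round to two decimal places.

5.14 units

Market equilibrium (private): 15.86 + 1.15x = 44.08 - 0.65x → x_m = 15.6778.
Social marginal cost = private MC + MEC = 17.63 + 1.86x.
Set SMC = demand: 17.63 + 1.86x = 44.08 - 0.65x → x* = 10.5378.
Gap = |15.6778 − 10.5378| = 5.1400.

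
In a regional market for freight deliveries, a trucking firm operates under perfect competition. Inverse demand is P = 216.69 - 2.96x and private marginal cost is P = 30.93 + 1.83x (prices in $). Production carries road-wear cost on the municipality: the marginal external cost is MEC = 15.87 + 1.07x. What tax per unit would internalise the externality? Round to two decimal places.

Social marginal cost = private MC + MEC = 46.80 + 2.90x.
Set SMC = demand: 46.80 + 2.90x = 216.69 - 2.96x → x* = 28.9915.
The Pigouvian tax equals MEC at x*: 15.87 + 1.07×28.9915 = 46.8909.

tax = $46.89 per unit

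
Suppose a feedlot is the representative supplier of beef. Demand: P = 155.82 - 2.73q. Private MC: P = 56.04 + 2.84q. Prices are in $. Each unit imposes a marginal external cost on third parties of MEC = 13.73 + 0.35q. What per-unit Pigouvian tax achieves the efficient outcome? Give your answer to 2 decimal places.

tax = $18.82 per unit

Social marginal cost = private MC + MEC = 69.77 + 3.19q.
Set SMC = demand: 69.77 + 3.19q = 155.82 - 2.73q → q* = 14.5355.
The Pigouvian tax equals MEC at q*: 13.73 + 0.35×14.5355 = 18.8174.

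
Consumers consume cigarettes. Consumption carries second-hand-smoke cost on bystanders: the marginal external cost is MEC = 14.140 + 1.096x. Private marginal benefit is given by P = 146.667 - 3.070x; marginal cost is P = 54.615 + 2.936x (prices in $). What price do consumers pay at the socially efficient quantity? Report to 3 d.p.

Social marginal benefit = demand − MEC = 132.527 - 4.166x.
Set SMB = MC: 132.527 - 4.166x = 54.615 + 2.936x → x* = 10.9704.
Consumer price on the demand curve at x*: 146.667 − 3.070×10.9704 = 112.9879.

P = $112.988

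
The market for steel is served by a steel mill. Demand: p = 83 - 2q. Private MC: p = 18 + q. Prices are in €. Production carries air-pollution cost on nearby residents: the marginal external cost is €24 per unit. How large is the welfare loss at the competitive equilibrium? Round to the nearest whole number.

Market equilibrium (private): 18 + q = 83 - 2q → q_m = 21.6667.
Social marginal cost = private MC + MEC = 42 + q.
Set SMC = demand: 42 + q = 83 - 2q → q* = 13.6667.
Height of the DWL triangle at q_m is SMC(q_m) − demand(q_m) = MEC(q_m) = 24.0000.
DWL = ½ × 8.0000 × 24.0000 = 96.0000.

DWL = €96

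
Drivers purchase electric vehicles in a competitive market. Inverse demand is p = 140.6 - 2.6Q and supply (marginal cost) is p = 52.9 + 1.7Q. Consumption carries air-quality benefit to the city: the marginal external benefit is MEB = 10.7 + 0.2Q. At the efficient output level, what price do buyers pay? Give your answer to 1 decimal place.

P = 78.2

Social marginal benefit = demand + MEB = 151.3 - 2.4Q.
Set SMB = MC: 151.3 - 2.4Q = 52.9 + 1.7Q → Q* = 24.0000.
Consumer price on the demand curve at Q*: 140.6 − 2.6×24.0000 = 78.2000.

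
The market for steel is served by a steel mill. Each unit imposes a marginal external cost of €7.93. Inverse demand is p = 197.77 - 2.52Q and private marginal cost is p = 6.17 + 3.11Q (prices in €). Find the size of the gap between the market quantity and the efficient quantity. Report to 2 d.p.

Market equilibrium (private): 6.17 + 3.11Q = 197.77 - 2.52Q → Q_m = 34.0320.
Social marginal cost = private MC + MEC = 14.10 + 3.11Q.
Set SMC = demand: 14.10 + 3.11Q = 197.77 - 2.52Q → Q* = 32.6234.
Gap = |34.0320 − 32.6234| = 1.4086.

1.41 units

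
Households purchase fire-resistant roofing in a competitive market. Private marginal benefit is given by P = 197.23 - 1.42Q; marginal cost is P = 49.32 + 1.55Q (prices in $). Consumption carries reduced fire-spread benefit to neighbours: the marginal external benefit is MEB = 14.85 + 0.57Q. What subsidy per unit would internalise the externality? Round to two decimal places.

Social marginal benefit = demand + MEB = 212.08 - 0.85Q.
Set SMB = MC: 212.08 - 0.85Q = 49.32 + 1.55Q → Q* = 67.8167.
The Pigouvian subsidy equals MEB at Q*: 14.85 + 0.57×67.8167 = 53.5055.

subsidy = $53.51 per unit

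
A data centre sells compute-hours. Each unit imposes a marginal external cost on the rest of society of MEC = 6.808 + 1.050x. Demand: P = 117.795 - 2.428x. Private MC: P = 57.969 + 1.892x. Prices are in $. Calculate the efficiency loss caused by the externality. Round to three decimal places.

DWL = $42.438

Market equilibrium (private): 57.969 + 1.892x = 117.795 - 2.428x → x_m = 13.8486.
Social marginal cost = private MC + MEC = 64.777 + 2.942x.
Set SMC = demand: 64.777 + 2.942x = 117.795 - 2.428x → x* = 9.8730.
Height of the DWL triangle at x_m is SMC(x_m) − demand(x_m) = MEC(x_m) = 21.3490.
DWL = ½ × 3.9756 × 21.3490 = 42.4375.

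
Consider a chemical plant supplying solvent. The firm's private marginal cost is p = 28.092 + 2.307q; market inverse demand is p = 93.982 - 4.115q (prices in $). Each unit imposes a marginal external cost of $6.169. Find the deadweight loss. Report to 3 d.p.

Market equilibrium (private): 28.092 + 2.307q = 93.982 - 4.115q → q_m = 10.2600.
Social marginal cost = private MC + MEC = 34.261 + 2.307q.
Set SMC = demand: 34.261 + 2.307q = 93.982 - 4.115q → q* = 9.2994.
Height of the DWL triangle at q_m is SMC(q_m) − demand(q_m) = MEC(q_m) = 6.1690.
DWL = ½ × 0.9606 × 6.1690 = 2.9630.

DWL = $2.963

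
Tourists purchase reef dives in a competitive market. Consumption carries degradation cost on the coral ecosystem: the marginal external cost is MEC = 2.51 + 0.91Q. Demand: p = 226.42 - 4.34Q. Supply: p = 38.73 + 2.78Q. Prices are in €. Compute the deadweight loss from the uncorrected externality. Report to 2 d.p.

DWL = €43.72

Market equilibrium (private): 38.73 + 2.78Q = 226.42 - 4.34Q → Q_m = 26.3610.
Social marginal benefit = demand − MEC = 223.91 - 5.25Q.
Set SMB = MC: 223.91 - 5.25Q = 38.73 + 2.78Q → Q* = 23.0610.
The loss is the area between SMB and MC from Q* to Q_m; with linear curves that's a triangle of height MEC(Q_m).
DWL = ½ × 3.3000 × 26.4985 = 43.7225.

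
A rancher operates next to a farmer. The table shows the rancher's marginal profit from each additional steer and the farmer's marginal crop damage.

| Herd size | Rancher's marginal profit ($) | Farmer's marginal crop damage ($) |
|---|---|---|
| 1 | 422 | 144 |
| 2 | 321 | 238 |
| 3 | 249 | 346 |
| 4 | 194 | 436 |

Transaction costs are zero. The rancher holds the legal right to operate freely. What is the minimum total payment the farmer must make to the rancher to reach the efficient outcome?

Left alone the rancher would choose level 4 (marginal profit stays positive).
Efficient level: k* = 2 (marginal profit ≥ marginal crop damage through 2).
The farmer must at least cover the rancher's forgone profit from cutting 4→2: 249 + 194 = 443.

$443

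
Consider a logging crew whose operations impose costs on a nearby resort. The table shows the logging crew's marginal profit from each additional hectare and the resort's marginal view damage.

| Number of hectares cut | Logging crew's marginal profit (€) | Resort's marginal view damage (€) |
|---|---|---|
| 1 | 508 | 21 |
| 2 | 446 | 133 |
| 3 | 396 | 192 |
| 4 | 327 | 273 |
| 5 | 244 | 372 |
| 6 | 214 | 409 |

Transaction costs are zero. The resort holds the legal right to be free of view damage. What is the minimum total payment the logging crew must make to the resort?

€619

Efficient level: marginal profit ≥ marginal view damage through level 4, so k* = 4.
With the resort holding the right, the logging crew must at least compensate total damage at k*: 21 + 133 + 192 + 273 = 619.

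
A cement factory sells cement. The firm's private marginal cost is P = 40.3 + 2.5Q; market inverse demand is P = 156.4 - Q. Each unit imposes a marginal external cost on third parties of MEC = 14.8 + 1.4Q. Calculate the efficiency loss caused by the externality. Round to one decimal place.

Market equilibrium (private): 40.3 + 2.5Q = 156.4 - Q → Q_m = 33.1714.
Social marginal cost = private MC + MEC = 55.1 + 3.9Q.
Set SMC = demand: 55.1 + 3.9Q = 156.4 - Q → Q* = 20.6735.
Between Q* and Q_m the wedge SMC − demand runs linearly from 0 to MEC(Q_m), so the loss is a triangle.
DWL = ½ × 12.4979 × 61.2400 = 382.6857.

DWL = 382.7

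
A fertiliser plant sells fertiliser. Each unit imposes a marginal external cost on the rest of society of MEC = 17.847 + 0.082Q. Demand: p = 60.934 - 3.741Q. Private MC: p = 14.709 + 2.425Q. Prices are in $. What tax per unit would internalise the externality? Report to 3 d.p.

tax = $18.219 per unit

Social marginal cost = private MC + MEC = 32.556 + 2.507Q.
Set SMC = demand: 32.556 + 2.507Q = 60.934 - 3.741Q → Q* = 4.5419.
The Pigouvian tax equals MEC at Q*: 17.847 + 0.082×4.5419 = 18.2194.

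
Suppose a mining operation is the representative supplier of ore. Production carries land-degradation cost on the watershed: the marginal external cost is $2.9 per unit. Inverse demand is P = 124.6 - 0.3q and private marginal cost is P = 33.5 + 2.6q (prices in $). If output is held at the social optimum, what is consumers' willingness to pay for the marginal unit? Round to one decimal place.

P = $115.5

Social marginal cost = private MC + MEC = 36.4 + 2.6q.
Set SMC = demand: 36.4 + 2.6q = 124.6 - 0.3q → q* = 30.4138.
Consumer price on the demand curve at q*: 124.6 − 0.3×30.4138 = 115.4759.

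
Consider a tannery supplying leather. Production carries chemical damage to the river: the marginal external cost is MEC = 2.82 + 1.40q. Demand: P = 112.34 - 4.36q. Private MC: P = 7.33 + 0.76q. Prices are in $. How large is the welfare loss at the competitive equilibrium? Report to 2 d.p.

Market equilibrium (private): 7.33 + 0.76q = 112.34 - 4.36q → q_m = 20.5098.
Social marginal cost = private MC + MEC = 10.15 + 2.16q.
Set SMC = demand: 10.15 + 2.16q = 112.34 - 4.36q → q* = 15.6733.
The loss is the area between SMC and demand from q* to q_m; with linear curves that's a triangle of height MEC(q_m).
DWL = ½ × 4.8365 × 31.5337 = 76.2564.

DWL = $76.26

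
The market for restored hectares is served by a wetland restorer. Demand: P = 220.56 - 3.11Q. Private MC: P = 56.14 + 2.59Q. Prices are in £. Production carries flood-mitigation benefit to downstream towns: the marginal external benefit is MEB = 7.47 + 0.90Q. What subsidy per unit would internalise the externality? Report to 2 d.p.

subsidy = £39.70 per unit

Social marginal cost = private MC − MEB = 48.67 + 1.69Q.
Set SMC = demand: 48.67 + 1.69Q = 220.56 - 3.11Q → Q* = 35.8104.
The Pigouvian subsidy equals MEB at Q*: 7.47 + 0.90×35.8104 = 39.6994.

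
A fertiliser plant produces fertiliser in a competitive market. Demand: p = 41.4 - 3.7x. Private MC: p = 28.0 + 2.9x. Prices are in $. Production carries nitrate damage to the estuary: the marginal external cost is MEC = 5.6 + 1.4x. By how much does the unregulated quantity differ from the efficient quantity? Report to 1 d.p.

Market equilibrium (private): 28.0 + 2.9x = 41.4 - 3.7x → x_m = 2.0303.
Social marginal cost = private MC + MEC = 33.6 + 4.3x.
Set SMC = demand: 33.6 + 4.3x = 41.4 - 3.7x → x* = 0.9750.
Gap = |2.0303 − 0.9750| = 1.0553.

1.1 units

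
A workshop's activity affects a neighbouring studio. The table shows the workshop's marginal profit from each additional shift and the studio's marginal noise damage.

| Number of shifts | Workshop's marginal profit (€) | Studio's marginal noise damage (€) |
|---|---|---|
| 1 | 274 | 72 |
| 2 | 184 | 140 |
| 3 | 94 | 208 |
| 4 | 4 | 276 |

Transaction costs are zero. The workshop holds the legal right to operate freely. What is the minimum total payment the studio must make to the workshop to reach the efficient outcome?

€98

Left alone the workshop would choose level 4 (marginal profit stays positive).
Efficient level: k* = 2 (marginal profit ≥ marginal noise damage through 2).
The studio must at least cover the workshop's forgone profit from cutting 4→2: 94 + 4 = 98.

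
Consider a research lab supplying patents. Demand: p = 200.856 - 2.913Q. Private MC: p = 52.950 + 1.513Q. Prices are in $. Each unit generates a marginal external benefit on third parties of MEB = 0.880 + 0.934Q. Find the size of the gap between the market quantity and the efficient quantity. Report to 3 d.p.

9.190 units

Market equilibrium (private): 52.950 + 1.513Q = 200.856 - 2.913Q → Q_m = 33.4175.
Social marginal cost = private MC − MEB = 52.070 + 0.579Q.
Set SMC = demand: 52.070 + 0.579Q = 200.856 - 2.913Q → Q* = 42.6077.
Gap = |33.4175 − 42.6077| = 9.1902.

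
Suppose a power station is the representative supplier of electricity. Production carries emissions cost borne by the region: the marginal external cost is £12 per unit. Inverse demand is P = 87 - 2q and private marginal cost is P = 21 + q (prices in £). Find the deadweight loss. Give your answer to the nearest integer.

DWL = £24

Market equilibrium (private): 21 + q = 87 - 2q → q_m = 22.0000.
Social marginal cost = private MC + MEC = 33 + q.
Set SMC = demand: 33 + q = 87 - 2q → q* = 18.0000.
The loss is the area between SMC and demand from q* to q_m; with linear curves that's a triangle of height MEC(q_m).
DWL = ½ × 4.0000 × 12.0000 = 24.0000.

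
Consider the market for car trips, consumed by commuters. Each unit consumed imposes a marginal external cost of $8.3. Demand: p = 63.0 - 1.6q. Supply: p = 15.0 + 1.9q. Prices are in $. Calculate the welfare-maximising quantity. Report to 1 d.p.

Social marginal benefit = demand − MEC = 54.7 - 1.6q.
Set SMB = MC: 54.7 - 1.6q = 15.0 + 1.9q → q* = 11.3429.

q* = 11.3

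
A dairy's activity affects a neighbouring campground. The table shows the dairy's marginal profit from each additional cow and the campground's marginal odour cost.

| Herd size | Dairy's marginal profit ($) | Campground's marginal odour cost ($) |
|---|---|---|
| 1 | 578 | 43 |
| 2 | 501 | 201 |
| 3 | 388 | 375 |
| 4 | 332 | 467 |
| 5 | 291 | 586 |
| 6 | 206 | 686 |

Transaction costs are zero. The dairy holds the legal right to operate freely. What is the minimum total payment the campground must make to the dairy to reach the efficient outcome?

Left alone the dairy would choose level 6 (marginal profit stays positive).
Efficient level: k* = 3 (marginal profit ≥ marginal odour cost through 3).
The campground must at least cover the dairy's forgone profit from cutting 6→3: 332 + 291 + 206 = 829.

$829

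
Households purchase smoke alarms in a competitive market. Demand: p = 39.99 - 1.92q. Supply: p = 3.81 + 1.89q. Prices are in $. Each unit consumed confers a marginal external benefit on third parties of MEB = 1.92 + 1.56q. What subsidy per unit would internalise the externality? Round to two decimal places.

subsidy = $28.34 per unit

Social marginal benefit = demand + MEB = 41.91 - 0.36q.
Set SMB = MC: 41.91 - 0.36q = 3.81 + 1.89q → q* = 16.9333.
The Pigouvian subsidy equals MEB at q*: 1.92 + 1.56×16.9333 = 28.3359.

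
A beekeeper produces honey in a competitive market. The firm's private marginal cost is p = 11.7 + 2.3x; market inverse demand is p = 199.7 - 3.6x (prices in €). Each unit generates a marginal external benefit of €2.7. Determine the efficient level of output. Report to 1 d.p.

x* = 32.3

Social marginal cost = private MC − MEB = 9.0 + 2.3x.
Set SMC = demand: 9.0 + 2.3x = 199.7 - 3.6x → x* = 32.3220.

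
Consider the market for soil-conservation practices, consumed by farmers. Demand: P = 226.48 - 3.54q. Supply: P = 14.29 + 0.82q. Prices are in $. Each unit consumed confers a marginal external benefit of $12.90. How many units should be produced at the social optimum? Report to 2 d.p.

q* = 51.63

Social marginal benefit = demand + MEB = 239.38 - 3.54q.
Set SMB = MC: 239.38 - 3.54q = 14.29 + 0.82q → q* = 51.6261.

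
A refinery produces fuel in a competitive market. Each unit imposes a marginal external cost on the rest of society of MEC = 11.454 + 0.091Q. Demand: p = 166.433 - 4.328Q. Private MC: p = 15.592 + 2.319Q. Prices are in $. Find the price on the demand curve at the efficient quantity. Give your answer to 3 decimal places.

P = $76.901

Social marginal cost = private MC + MEC = 27.046 + 2.410Q.
Set SMC = demand: 27.046 + 2.410Q = 166.433 - 4.328Q → Q* = 20.6867.
Consumer price on the demand curve at Q*: 166.433 − 4.328×20.6867 = 76.9010.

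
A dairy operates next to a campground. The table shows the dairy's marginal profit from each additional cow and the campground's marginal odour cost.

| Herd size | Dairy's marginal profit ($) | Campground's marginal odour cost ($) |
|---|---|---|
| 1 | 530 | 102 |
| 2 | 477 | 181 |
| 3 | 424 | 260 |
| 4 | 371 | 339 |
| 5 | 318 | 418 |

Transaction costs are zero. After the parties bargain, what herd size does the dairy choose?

4

Bargaining reaches the level where marginal profit last exceeds marginal odour cost.
That holds through level 4 (371 ≥ 339) but not at 5 (318 < 418).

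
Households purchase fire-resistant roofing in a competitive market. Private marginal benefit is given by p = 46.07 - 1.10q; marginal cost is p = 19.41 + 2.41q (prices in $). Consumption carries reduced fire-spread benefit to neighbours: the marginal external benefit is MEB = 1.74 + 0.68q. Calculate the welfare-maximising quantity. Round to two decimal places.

Social marginal benefit = demand + MEB = 47.81 - 0.42q.
Set SMB = MC: 47.81 - 0.42q = 19.41 + 2.41q → q* = 10.0353.

q* = 10.04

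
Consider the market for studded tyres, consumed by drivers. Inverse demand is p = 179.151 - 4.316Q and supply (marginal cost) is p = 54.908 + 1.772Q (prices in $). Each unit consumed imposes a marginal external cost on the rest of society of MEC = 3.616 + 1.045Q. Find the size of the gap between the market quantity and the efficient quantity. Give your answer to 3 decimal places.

3.497 units

Market equilibrium (private): 54.908 + 1.772Q = 179.151 - 4.316Q → Q_m = 20.4079.
Social marginal benefit = demand − MEC = 175.535 - 5.361Q.
Set SMB = MC: 175.535 - 5.361Q = 54.908 + 1.772Q → Q* = 16.9111.
Gap = |20.4079 − 16.9111| = 3.4968.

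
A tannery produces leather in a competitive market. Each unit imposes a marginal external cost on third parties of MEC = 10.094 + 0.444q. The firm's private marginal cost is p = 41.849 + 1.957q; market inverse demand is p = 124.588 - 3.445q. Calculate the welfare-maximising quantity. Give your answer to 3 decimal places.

q* = 12.426

Social marginal cost = private MC + MEC = 51.943 + 2.401q.
Set SMC = demand: 51.943 + 2.401q = 124.588 - 3.445q → q* = 12.4264.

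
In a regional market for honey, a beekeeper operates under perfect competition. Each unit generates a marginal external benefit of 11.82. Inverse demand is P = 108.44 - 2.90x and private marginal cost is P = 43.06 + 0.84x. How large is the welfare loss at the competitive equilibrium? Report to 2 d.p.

DWL = 18.68

Market equilibrium (private): 43.06 + 0.84x = 108.44 - 2.90x → x_m = 17.4813.
Social marginal cost = private MC − MEB = 31.24 + 0.84x.
Set SMC = demand: 31.24 + 0.84x = 108.44 - 2.90x → x* = 20.6417.
The loss is the area between SMC and demand from x* to x_m; with linear curves that's a triangle of height MEB(x_m).
DWL = ½ × 3.1604 × 11.8200 = 18.6780.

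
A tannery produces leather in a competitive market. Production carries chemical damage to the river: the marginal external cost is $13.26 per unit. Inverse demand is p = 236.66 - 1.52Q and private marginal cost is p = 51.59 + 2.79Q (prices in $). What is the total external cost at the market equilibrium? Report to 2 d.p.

$569.38

Market equilibrium (private): 51.59 + 2.79Q = 236.66 - 1.52Q → Q_m = 42.9397.
Total external cost = MEC × Q_m = 13.26 × 42.9397 = 569.3804.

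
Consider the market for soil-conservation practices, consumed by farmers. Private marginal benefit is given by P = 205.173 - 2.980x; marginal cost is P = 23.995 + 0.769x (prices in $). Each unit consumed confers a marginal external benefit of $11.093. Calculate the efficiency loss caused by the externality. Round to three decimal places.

DWL = $16.412

Market equilibrium (private): 23.995 + 0.769x = 205.173 - 2.980x → x_m = 48.3270.
Social marginal benefit = demand + MEB = 216.266 - 2.980x.
Set SMB = MC: 216.266 - 2.980x = 23.995 + 0.769x → x* = 51.2859.
The loss is the area between SMB and MC from x* to x_m; with linear curves that's a triangle of height MEB(x_m).
DWL = ½ × 2.9589 × 11.0930 = 16.4115.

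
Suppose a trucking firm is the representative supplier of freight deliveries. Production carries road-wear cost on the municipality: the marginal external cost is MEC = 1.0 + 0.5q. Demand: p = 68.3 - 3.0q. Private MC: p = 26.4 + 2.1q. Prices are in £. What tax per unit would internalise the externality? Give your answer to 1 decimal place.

Social marginal cost = private MC + MEC = 27.4 + 2.6q.
Set SMC = demand: 27.4 + 2.6q = 68.3 - 3.0q → q* = 7.3036.
The Pigouvian tax equals MEC at q*: 1.0 + 0.5×7.3036 = 4.6518.

tax = £4.7 per unit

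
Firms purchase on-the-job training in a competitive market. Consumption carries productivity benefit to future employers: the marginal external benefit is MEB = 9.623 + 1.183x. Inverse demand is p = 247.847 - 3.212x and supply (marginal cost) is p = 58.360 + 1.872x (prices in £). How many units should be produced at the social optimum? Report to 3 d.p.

x* = 51.041

Social marginal benefit = demand + MEB = 257.470 - 2.029x.
Set SMB = MC: 257.470 - 2.029x = 58.360 + 1.872x → x* = 51.0408.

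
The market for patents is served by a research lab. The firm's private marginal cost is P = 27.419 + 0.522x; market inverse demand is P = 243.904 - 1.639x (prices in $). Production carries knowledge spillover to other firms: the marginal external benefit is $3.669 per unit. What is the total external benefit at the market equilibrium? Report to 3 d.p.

$367.554

Market equilibrium (private): 27.419 + 0.522x = 243.904 - 1.639x → x_m = 100.1782.
Total external benefit = MEB × x_m = 3.669 × 100.1782 = 367.5538.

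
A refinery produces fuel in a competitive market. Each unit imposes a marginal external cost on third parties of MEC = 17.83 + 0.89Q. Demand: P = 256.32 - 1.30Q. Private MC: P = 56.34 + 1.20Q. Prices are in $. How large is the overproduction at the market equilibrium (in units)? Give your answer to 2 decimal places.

26.26 units

Market equilibrium (private): 56.34 + 1.20Q = 256.32 - 1.30Q → Q_m = 79.9920.
Social marginal cost = private MC + MEC = 74.17 + 2.09Q.
Set SMC = demand: 74.17 + 2.09Q = 256.32 - 1.30Q → Q* = 53.7316.
Gap = |79.9920 − 53.7316| = 26.2604.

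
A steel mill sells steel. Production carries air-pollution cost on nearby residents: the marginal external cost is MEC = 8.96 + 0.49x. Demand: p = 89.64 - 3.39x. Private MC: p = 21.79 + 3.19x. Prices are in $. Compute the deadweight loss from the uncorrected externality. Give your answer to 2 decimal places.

Market equilibrium (private): 21.79 + 3.19x = 89.64 - 3.39x → x_m = 10.3116.
Social marginal cost = private MC + MEC = 30.75 + 3.68x.
Set SMC = demand: 30.75 + 3.68x = 89.64 - 3.39x → x* = 8.3296.
Between x* and x_m the wedge SMC − demand runs linearly from 0 to MEC(x_m), so the loss is a triangle.
DWL = ½ × 1.9820 × 14.0127 = 13.8866.

DWL = $13.89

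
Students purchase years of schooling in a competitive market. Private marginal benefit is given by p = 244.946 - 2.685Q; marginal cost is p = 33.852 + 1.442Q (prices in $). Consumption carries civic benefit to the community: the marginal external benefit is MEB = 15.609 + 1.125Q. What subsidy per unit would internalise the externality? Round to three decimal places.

Social marginal benefit = demand + MEB = 260.555 - 1.560Q.
Set SMB = MC: 260.555 - 1.560Q = 33.852 + 1.442Q → Q* = 75.5173.
The Pigouvian subsidy equals MEB at Q*: 15.609 + 1.125×75.5173 = 100.5660.

subsidy = $100.566 per unit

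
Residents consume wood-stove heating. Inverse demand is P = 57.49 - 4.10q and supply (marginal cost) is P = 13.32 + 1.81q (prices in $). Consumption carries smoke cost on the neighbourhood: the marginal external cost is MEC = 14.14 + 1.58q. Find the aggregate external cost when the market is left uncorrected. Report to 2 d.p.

$149.81

Market equilibrium (private): 13.32 + 1.81q = 57.49 - 4.10q → q_m = 7.4738.
Total external cost = ∫₀^{q_m} (14.14 + 1.58q) dq = 14.14×7.4738 + ½×1.58×7.4738² = 149.8071.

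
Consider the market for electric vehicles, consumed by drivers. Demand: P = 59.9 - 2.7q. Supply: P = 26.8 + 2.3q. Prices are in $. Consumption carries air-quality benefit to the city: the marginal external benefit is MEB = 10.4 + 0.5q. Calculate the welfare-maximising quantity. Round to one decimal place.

q* = 9.7

Social marginal benefit = demand + MEB = 70.3 - 2.2q.
Set SMB = MC: 70.3 - 2.2q = 26.8 + 2.3q → q* = 9.6667.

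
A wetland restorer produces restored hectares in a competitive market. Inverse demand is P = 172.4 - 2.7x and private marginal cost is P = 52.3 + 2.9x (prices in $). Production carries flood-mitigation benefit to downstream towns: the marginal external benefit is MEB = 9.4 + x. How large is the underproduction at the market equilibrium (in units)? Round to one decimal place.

Market equilibrium (private): 52.3 + 2.9x = 172.4 - 2.7x → x_m = 21.4464.
Social marginal cost = private MC − MEB = 42.9 + 1.9x.
Set SMC = demand: 42.9 + 1.9x = 172.4 - 2.7x → x* = 28.1522.
Gap = |21.4464 − 28.1522| = 6.7058.

6.7 units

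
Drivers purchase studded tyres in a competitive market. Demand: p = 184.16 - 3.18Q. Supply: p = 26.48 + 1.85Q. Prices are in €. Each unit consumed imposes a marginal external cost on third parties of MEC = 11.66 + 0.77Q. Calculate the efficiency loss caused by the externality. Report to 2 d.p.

Market equilibrium (private): 26.48 + 1.85Q = 184.16 - 3.18Q → Q_m = 31.3479.
Social marginal benefit = demand − MEC = 172.50 - 3.95Q.
Set SMB = MC: 172.50 - 3.95Q = 26.48 + 1.85Q → Q* = 25.1759.
Between Q* and Q_m the wedge MC − SMB runs linearly from 0 to MEC(Q_m), so the loss is a triangle.
DWL = ½ × 6.1720 × 35.7979 = 110.4723.

DWL = €110.47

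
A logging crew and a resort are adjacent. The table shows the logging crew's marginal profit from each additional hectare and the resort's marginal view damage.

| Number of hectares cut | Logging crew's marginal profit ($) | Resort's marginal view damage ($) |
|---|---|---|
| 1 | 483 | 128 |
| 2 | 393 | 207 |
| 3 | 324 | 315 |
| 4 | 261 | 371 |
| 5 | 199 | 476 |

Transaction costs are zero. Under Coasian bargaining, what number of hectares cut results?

Bargaining reaches the level where marginal profit last exceeds marginal view damage.
That holds through level 3 (324 ≥ 315) but not at 4 (261 < 371).

3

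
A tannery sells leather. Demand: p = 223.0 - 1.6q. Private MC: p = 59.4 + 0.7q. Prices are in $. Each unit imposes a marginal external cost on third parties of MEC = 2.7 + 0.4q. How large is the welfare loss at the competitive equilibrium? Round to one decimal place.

DWL = $179.7

Market equilibrium (private): 59.4 + 0.7q = 223.0 - 1.6q → q_m = 71.1304.
Social marginal cost = private MC + MEC = 62.1 + 1.1q.
Set SMC = demand: 62.1 + 1.1q = 223.0 - 1.6q → q* = 59.5926.
Between q* and q_m the wedge SMC − demand runs linearly from 0 to MEC(q_m), so the loss is a triangle.
DWL = ½ × 11.5378 × 31.1522 = 179.7139.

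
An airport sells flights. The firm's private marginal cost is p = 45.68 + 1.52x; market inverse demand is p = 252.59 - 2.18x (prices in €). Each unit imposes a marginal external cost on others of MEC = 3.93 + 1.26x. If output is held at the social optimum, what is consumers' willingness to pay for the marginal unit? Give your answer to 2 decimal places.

Social marginal cost = private MC + MEC = 49.61 + 2.78x.
Set SMC = demand: 49.61 + 2.78x = 252.59 - 2.18x → x* = 40.9234.
Consumer price on the demand curve at x*: 252.59 − 2.18×40.9234 = 163.3770.

P = €163.38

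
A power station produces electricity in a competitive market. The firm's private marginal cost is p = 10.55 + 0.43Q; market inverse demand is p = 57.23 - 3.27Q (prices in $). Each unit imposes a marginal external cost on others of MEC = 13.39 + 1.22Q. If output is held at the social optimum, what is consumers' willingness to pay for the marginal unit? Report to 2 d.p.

Social marginal cost = private MC + MEC = 23.94 + 1.65Q.
Set SMC = demand: 23.94 + 1.65Q = 57.23 - 3.27Q → Q* = 6.7663.
Consumer price on the demand curve at Q*: 57.23 − 3.27×6.7663 = 35.1042.

P = $35.10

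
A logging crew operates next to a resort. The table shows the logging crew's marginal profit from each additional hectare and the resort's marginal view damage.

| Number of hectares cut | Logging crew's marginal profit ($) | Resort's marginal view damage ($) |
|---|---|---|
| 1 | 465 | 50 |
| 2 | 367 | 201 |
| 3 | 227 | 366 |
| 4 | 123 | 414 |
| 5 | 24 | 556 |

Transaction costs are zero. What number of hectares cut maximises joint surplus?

Bargaining reaches the level where marginal profit last exceeds marginal view damage.
That holds through level 2 (367 ≥ 201) but not at 3 (227 < 366).

2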